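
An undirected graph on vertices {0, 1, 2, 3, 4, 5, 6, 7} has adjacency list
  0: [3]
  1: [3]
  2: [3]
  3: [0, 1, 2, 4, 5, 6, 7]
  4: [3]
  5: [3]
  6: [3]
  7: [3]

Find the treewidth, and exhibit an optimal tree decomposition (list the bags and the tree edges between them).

The largest bag has 2 vertices, giving width 1; this decomposition certifies tw(G) ≤ 1. Since G has at least one edge (e.g. 3–2), it is not an edgeless graph, so tw(G) ≥ 1. Therefore the treewidth is 1.

Treewidth 1.
One such decomposition:
Bags: B1 = {2, 3}  B2 = {3, 4}  B3 = {3, 7}  B4 = {0, 3}  B5 = {1, 3}  B6 = {3, 5}  B7 = {3, 6}
Tree: B1–B2, B1–B3, B1–B4, B4–B5, B2–B6, B1–B7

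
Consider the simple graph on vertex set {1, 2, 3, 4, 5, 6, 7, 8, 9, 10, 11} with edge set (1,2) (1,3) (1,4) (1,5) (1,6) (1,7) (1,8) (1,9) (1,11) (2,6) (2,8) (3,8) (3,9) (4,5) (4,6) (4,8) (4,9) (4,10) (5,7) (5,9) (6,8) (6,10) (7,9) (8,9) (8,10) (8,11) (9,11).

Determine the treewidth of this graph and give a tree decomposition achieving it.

Each bag holds 4 vertices, so the decomposition has width 3, which upper-bounds the treewidth. For the lower bound, the 4 vertices {1, 3, 8, 9} are pairwise adjacent, and any tree decomposition puts a clique entirely inside one bag — forcing width ≥ 3. The upper and lower bounds meet at 3, so that is the treewidth.

Treewidth 3.
One optimal decomposition is:
Bags: B1 = {1, 4, 8, 9}  B2 = {1, 4, 5, 9}  B3 = {1, 4, 6, 8}  B4 = {4, 6, 8, 10}  B5 = {1, 5, 7, 9}  B6 = {1, 2, 6, 8}  B7 = {1, 3, 8, 9}  B8 = {1, 8, 9, 11}
Tree: B1–B2, B1–B3, B3–B4, B2–B5, B3–B6, B1–B7, B7–B8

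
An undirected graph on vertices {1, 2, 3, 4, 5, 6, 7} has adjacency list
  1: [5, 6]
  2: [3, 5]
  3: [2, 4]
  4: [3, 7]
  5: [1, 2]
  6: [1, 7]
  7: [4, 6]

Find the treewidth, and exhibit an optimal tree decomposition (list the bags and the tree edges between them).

The largest bag has 3 vertices, giving width 2; this decomposition certifies tw(G) ≤ 2. For the lower bound, G contains the cycle 7–6–1–5–2–3–4–7, so G is not a forest; only forests have treewidth ≤ 1, hence tw(G) ≥ 2. Hence tw(G) = 2 exactly.

Treewidth 2.
Bags: B1 = {1, 6, 7}  B2 = {1, 5, 7}  B3 = {2, 5, 7}  B4 = {2, 3, 7}  B5 = {3, 4, 7}
Tree: B1–B2, B2–B3, B3–B4, B4–B5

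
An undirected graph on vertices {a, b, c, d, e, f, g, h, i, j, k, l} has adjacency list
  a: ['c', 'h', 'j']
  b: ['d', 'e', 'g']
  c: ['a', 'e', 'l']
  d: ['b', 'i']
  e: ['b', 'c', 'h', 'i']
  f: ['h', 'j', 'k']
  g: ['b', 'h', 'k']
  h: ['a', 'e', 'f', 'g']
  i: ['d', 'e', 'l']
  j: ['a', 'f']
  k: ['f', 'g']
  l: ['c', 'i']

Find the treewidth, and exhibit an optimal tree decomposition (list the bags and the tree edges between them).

Every bag has size at most 4, so the width is 4 − 1 = 3 and tw(G) ≤ 3. For the lower bound: the 4 vertex sets {f,j,k}, {g}, {h}, {a,b,c,e} are disjoint, each induces a connected subgraph, and every pair is joined by at least one edge of G. Contracting each set to a single vertex therefore yields K_{4} as a minor, and since treewidth is minor-monotone, tw(G) ≥ tw(K_{4}) = 3. Hence tw(G) = 3 exactly.

Treewidth 3.
One such decomposition:
Bags: B1 = {f, g, j, k}  B2 = {f, g, h, j}  B3 = {a, g, h, j}  B4 = {a, b, g, h}  B5 = {a, b, e, h}  B6 = {a, b, c, e}  B7 = {b, c, d, e}  B8 = {c, d, e, i}  B9 = {c, d, i, l}
Tree: B1–B2, B2–B3, B3–B4, B4–B5, B5–B6, B6–B7, B7–B8, B8–B9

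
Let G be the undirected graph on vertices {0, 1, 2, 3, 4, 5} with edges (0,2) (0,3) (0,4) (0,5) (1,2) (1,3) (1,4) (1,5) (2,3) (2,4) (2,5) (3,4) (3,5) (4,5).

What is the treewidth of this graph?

4

A width-4 tree decomposition is:
Bags: B1 = {0, 2, 3, 4, 5}  B2 = {1, 2, 3, 4, 5}
Tree: B1–B2
Every bag has size at most 5, so the width is 5 − 1 = 4 and tw(G) ≤ 4. Conversely, {0, 2, 3, 4, 5} is a clique of size 5, and the vertices of any clique must share a bag in every tree decomposition; so some bag has ≥ 5 vertices and tw(G) ≥ 4. Therefore the treewidth is 4.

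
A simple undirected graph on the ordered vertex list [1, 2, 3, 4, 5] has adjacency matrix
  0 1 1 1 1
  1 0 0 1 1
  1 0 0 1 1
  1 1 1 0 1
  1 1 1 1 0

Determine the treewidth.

A width-3 tree decomposition is:
Bags: B1 = {1, 2, 4, 5}  B2 = {1, 3, 4, 5}
Tree: B1–B2
Each bag holds 4 vertices, so the decomposition has width 3, which upper-bounds the treewidth. For the lower bound, the 4 vertices {1, 2, 4, 5} are pairwise adjacent, and any tree decomposition puts a clique entirely inside one bag — forcing width ≥ 3. The upper and lower bounds meet at 3, so that is the treewidth.

3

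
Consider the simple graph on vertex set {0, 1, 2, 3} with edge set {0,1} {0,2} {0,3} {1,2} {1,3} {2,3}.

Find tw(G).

3

A width-3 tree decomposition is:
Bags: B1 = {0, 1, 2, 3}
Tree: (single bag)
A single bag containing all 4 vertices is trivially a valid decomposition of width 3. Conversely, {0, 1, 2, 3} is a clique of size 4, and the vertices of any clique must share a bag in every tree decomposition; so some bag has ≥ 4 vertices and tw(G) ≥ 3. Therefore the treewidth is 3.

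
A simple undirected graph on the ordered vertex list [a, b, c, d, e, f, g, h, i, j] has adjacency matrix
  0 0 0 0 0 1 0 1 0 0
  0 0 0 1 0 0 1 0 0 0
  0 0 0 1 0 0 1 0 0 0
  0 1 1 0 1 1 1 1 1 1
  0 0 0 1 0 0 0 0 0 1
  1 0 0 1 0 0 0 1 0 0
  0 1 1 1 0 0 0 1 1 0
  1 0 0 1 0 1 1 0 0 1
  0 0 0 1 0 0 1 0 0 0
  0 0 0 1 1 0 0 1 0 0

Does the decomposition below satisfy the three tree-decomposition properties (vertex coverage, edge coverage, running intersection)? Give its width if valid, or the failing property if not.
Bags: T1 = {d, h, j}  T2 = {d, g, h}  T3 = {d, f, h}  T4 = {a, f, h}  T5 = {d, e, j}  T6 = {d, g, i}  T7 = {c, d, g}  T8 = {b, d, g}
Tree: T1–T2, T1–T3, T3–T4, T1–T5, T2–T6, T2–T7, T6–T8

Yes; width 2.

Vertex coverage: the bags together contain {a, b, c, d, e, f, g, h, i, j}, the full vertex set. Edge coverage: each edge of G has both endpoints in at least one bag. Running intersection: for every vertex, the bags containing it form a connected subtree. All three properties hold, so this is a valid tree decomposition of width max|bag| − 1 = 2, and hence tw(G) ≤ 2.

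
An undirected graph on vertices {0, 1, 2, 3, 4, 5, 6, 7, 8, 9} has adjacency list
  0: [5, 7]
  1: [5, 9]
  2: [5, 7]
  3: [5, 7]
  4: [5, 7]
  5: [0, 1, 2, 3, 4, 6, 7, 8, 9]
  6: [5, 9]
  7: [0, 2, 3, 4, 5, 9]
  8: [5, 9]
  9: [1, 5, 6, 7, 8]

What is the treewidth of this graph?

A width-2 tree decomposition is:
Bags: B1 = {5, 7, 9}  B2 = {1, 5, 9}  B3 = {5, 8, 9}  B4 = {0, 5, 7}  B5 = {2, 5, 7}  B6 = {4, 5, 7}  B7 = {5, 6, 9}  B8 = {3, 5, 7}
Tree: B1–B2, B1–B3, B1–B4, B1–B5, B1–B6, B1–B7, B1–B8
Every bag has size at most 3, so the width is 3 − 1 = 2 and tw(G) ≤ 2. For the lower bound, the 3 vertices {5, 8, 9} are pairwise adjacent, and any tree decomposition puts a clique entirely inside one bag — forcing width ≥ 2. The upper and lower bounds meet at 2, so that is the treewidth.

2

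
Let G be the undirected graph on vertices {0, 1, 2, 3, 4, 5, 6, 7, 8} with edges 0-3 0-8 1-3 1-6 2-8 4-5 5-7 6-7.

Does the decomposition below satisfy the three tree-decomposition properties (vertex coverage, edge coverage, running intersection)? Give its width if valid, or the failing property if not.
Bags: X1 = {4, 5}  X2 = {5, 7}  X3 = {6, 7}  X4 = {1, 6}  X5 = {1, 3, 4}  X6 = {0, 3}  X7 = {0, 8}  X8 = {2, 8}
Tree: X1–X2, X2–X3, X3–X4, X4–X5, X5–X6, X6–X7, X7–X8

No — bags containing vertex 4 are not connected in the tree.

A tree decomposition must satisfy three properties: every vertex lies in some bag; for every edge, both endpoints lie together in some bag; and for every vertex, the bags containing it form a connected subtree. Here bags containing vertex 4 are not connected in the tree, so the decomposition is invalid.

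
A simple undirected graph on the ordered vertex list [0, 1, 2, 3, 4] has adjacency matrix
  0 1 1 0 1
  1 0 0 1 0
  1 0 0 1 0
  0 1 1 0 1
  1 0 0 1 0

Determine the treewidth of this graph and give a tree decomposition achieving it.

Treewidth 2.
One such decomposition:
Bags: B1 = {0, 3, 4}  B2 = {0, 1, 3}  B3 = {0, 2, 3}
Tree: B1–B2, B2–B3

Every bag has size at most 3, so the width is 3 − 1 = 2 and tw(G) ≤ 2. The edges 4–0–1–3–4 form a cycle, so G is not a tree and its treewidth is at least 2. Therefore the treewidth is 2.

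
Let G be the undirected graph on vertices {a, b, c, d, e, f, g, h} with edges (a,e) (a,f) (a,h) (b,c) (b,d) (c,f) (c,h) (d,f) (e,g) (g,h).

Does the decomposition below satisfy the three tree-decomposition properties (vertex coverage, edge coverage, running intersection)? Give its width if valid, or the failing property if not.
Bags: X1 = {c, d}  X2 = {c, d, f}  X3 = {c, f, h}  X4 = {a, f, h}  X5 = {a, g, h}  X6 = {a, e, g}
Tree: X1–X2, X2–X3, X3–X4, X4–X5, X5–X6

A tree decomposition must satisfy three properties: every vertex lies in some bag; for every edge, both endpoints lie together in some bag; and for every vertex, the bags containing it form a connected subtree. Here vertex b appears in no bag, so the decomposition is invalid.

No — vertex b appears in no bag.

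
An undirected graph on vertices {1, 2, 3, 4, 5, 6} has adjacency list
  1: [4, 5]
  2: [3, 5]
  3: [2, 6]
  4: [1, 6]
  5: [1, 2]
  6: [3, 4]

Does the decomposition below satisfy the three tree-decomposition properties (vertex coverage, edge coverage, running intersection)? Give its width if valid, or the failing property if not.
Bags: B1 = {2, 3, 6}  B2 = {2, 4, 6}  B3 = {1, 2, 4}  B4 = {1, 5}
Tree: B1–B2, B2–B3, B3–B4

No — edge (2,5) lies in no bag.

A tree decomposition must satisfy three properties: every vertex lies in some bag; for every edge, both endpoints lie together in some bag; and for every vertex, the bags containing it form a connected subtree. Here edge (2,5) lies in no bag, so the decomposition is invalid.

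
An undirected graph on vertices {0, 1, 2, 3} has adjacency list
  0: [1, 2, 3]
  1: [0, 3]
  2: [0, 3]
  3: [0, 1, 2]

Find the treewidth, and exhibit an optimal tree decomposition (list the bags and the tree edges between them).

Treewidth 2.
One optimal decomposition is:
Bags: B1 = {0, 2, 3}  B2 = {0, 1, 3}
Tree: B1–B2

The largest bag has 3 vertices, giving width 2; this decomposition certifies tw(G) ≤ 2. Conversely, {0, 1, 3} is a clique of size 3, and the vertices of any clique must share a bag in every tree decomposition; so some bag has ≥ 3 vertices and tw(G) ≥ 2. Combining the bounds, tw(G) = 2.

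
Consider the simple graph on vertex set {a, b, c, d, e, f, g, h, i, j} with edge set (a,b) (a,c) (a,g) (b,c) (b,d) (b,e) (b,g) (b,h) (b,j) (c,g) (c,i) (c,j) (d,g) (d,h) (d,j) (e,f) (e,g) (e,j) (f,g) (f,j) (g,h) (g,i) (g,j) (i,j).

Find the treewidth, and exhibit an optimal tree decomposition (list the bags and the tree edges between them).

Each bag holds 4 vertices, so the decomposition has width 3, which upper-bounds the treewidth. Conversely, {e, f, g, j} is a clique of size 4, and the vertices of any clique must share a bag in every tree decomposition; so some bag has ≥ 4 vertices and tw(G) ≥ 3. Combining the bounds, tw(G) = 3.

Treewidth 3.
One optimal decomposition is:
Bags: B1 = {b, d, g, j}  B2 = {b, c, g, j}  B3 = {c, g, i, j}  B4 = {b, e, g, j}  B5 = {a, b, c, g}  B6 = {b, d, g, h}  B7 = {e, f, g, j}
Tree: B1–B2, B2–B3, B2–B4, B2–B5, B1–B6, B4–B7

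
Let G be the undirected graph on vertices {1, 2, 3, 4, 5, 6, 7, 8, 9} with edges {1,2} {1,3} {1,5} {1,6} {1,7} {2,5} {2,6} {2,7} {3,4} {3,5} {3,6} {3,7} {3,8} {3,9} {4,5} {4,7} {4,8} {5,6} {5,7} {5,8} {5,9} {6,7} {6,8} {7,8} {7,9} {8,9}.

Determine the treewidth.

A width-4 tree decomposition is:
Bags: B1 = {3, 5, 7, 8, 9}  B2 = {3, 4, 5, 7, 8}  B3 = {3, 5, 6, 7, 8}  B4 = {1, 3, 5, 6, 7}  B5 = {1, 2, 5, 6, 7}
Tree: B1–B2, B1–B3, B3–B4, B4–B5
The largest bag has 5 vertices, giving width 4; this decomposition certifies tw(G) ≤ 4. Conversely, {1, 2, 5, 6, 7} is a clique of size 5, and the vertices of any clique must share a bag in every tree decomposition; so some bag has ≥ 5 vertices and tw(G) ≥ 4. Combining the bounds, tw(G) = 4.

4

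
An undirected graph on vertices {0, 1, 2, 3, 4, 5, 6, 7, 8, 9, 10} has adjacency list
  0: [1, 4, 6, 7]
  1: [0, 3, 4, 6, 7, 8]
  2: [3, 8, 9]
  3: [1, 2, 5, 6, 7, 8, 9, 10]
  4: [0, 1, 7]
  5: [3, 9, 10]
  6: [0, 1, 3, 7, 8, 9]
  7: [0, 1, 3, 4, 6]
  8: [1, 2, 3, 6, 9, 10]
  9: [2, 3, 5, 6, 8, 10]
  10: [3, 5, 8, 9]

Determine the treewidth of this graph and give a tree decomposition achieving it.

Every bag has size at most 4, so the width is 4 − 1 = 3 and tw(G) ≤ 3. For the lower bound, the 4 vertices {0, 1, 4, 7} are pairwise adjacent, and any tree decomposition puts a clique entirely inside one bag — forcing width ≥ 3. Therefore the treewidth is 3.

Treewidth 3.
One such decomposition:
Bags: B1 = {3, 6, 8, 9}  B2 = {1, 3, 6, 8}  B3 = {1, 3, 6, 7}  B4 = {0, 1, 6, 7}  B5 = {0, 1, 4, 7}  B6 = {3, 8, 9, 10}  B7 = {2, 3, 8, 9}  B8 = {3, 5, 9, 10}
Tree: B1–B2, B2–B3, B3–B4, B4–B5, B1–B6, B6–B7, B6–B8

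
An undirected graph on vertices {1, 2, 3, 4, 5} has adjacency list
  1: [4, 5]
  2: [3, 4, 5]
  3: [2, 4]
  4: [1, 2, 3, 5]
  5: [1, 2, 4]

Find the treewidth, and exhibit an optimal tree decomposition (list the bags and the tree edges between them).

The largest bag has 3 vertices, giving width 2; this decomposition certifies tw(G) ≤ 2. For the lower bound, the 3 vertices {1, 4, 5} are pairwise adjacent, and any tree decomposition puts a clique entirely inside one bag — forcing width ≥ 2. The upper and lower bounds meet at 2, so that is the treewidth.

Treewidth 2.
Bags: B1 = {2, 3, 4}  B2 = {2, 4, 5}  B3 = {1, 4, 5}
Tree: B1–B2, B2–B3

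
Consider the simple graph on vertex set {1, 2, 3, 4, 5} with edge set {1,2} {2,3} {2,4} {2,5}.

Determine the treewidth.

A width-1 tree decomposition is:
Bags: B1 = {2, 3}  B2 = {1, 2}  B3 = {2, 4}  B4 = {2, 5}
Tree: B1–B2, B2–B3, B1–B4
Every bag has size at most 2, so the width is 2 − 1 = 1 and tw(G) ≤ 1. Any graph with an edge has treewidth ≥ 1, and G has the edge 3–2. The upper and lower bounds meet at 1, so that is the treewidth.

1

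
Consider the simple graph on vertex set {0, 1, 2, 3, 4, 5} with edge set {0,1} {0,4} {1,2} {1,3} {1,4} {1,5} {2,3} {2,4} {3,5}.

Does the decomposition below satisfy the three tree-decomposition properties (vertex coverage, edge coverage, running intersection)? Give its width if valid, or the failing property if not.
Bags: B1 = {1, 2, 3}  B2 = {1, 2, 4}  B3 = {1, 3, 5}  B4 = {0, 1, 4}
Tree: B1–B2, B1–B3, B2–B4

Yes; width 2.

Vertex coverage: the bags together contain {0, 1, 2, 3, 4, 5}, the full vertex set. Edge coverage: each edge of G has both endpoints in at least one bag. Running intersection: for every vertex, the bags containing it form a connected subtree. All three properties hold, so this is a valid tree decomposition of width max|bag| − 1 = 2, and hence tw(G) ≤ 2.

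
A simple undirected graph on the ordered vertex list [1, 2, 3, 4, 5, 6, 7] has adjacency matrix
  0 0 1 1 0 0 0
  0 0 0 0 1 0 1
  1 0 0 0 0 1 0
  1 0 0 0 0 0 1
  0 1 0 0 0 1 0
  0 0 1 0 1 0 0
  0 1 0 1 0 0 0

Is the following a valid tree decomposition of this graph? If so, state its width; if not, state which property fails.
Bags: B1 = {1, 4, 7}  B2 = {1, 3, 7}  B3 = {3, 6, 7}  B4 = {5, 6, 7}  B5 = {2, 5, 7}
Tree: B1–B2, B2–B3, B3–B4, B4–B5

Yes; width 2.

Every vertex of G appears in some bag (union = {1, 2, 3, 4, 5, 6, 7}); every edge is covered by a bag; and for each vertex v the set of bags containing v is connected in the bag tree. The decomposition is therefore valid. The largest bag has 3 vertices, so the width is 2.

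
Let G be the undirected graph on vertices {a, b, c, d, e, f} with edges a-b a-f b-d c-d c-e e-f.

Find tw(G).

2

A width-2 tree decomposition is:
Bags: B1 = {c, d, e}  B2 = {d, e, f}  B3 = {a, d, f}  B4 = {a, b, d}
Tree: B1–B2, B2–B3, B3–B4
Every bag has size at most 3, so the width is 3 − 1 = 2 and tw(G) ≤ 2. Since d–c–e–f–a–b–d is a cycle in G, G is not acyclic. Forests are exactly the graphs of treewidth ≤ 1, so tw(G) ≥ 2. Combining the bounds, tw(G) = 2.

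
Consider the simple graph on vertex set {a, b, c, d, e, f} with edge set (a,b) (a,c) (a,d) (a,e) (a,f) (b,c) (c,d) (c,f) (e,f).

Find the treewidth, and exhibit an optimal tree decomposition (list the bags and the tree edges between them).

The largest bag has 3 vertices, giving width 2; this decomposition certifies tw(G) ≤ 2. For the lower bound, the 3 vertices {a, e, f} are pairwise adjacent, and any tree decomposition puts a clique entirely inside one bag — forcing width ≥ 2. The upper and lower bounds meet at 2, so that is the treewidth.

Treewidth 2.
One optimal decomposition is:
Bags: B1 = {a, c, f}  B2 = {a, b, c}  B3 = {a, c, d}  B4 = {a, e, f}
Tree: B1–B2, B1–B3, B1–B4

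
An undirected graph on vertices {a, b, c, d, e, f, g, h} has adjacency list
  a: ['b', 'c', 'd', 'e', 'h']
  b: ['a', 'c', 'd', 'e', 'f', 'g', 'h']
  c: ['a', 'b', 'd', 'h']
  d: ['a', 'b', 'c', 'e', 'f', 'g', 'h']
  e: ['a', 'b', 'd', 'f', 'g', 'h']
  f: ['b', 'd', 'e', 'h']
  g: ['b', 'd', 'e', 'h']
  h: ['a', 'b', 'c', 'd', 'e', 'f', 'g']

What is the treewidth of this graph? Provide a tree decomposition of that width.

Each bag holds 5 vertices, so the decomposition has width 4, which upper-bounds the treewidth. For the lower bound, the 5 vertices {b, d, e, g, h} are pairwise adjacent, and any tree decomposition puts a clique entirely inside one bag — forcing width ≥ 4. The upper and lower bounds meet at 4, so that is the treewidth.

Treewidth 4.
One such decomposition:
Bags: B1 = {a, b, c, d, h}  B2 = {a, b, d, e, h}  B3 = {b, d, e, f, h}  B4 = {b, d, e, g, h}
Tree: B1–B2, B2–B3, B2–B4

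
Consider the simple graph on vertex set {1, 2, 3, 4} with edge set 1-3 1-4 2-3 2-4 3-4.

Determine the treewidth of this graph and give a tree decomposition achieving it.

Each bag holds 3 vertices, so the decomposition has width 2, which upper-bounds the treewidth. Conversely, {1, 3, 4} is a clique of size 3, and the vertices of any clique must share a bag in every tree decomposition; so some bag has ≥ 3 vertices and tw(G) ≥ 2. Hence tw(G) = 2 exactly.

Treewidth 2.
One optimal decomposition is:
Bags: B1 = {2, 3, 4}  B2 = {1, 3, 4}
Tree: B1–B2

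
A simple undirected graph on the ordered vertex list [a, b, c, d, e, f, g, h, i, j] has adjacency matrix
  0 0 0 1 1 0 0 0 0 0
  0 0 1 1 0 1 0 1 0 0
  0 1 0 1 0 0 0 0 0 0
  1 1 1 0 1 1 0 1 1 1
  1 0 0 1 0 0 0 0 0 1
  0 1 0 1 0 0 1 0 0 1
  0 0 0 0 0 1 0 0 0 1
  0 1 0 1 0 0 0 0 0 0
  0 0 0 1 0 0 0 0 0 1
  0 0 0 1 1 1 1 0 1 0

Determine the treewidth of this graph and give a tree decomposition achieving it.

The largest bag has 3 vertices, giving width 2; this decomposition certifies tw(G) ≤ 2. For the lower bound, the 3 vertices {b, d, h} are pairwise adjacent, and any tree decomposition puts a clique entirely inside one bag — forcing width ≥ 2. The upper and lower bounds meet at 2, so that is the treewidth.

Treewidth 2.
One optimal decomposition is:
Bags: B1 = {d, f, j}  B2 = {b, d, f}  B3 = {b, c, d}  B4 = {d, e, j}  B5 = {d, i, j}  B6 = {f, g, j}  B7 = {a, d, e}  B8 = {b, d, h}
Tree: B1–B2, B2–B3, B1–B4, B1–B5, B1–B6, B4–B7, B3–B8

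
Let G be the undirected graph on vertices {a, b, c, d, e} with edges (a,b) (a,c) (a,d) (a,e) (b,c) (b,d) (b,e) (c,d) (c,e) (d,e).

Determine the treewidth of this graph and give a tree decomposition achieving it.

A single bag containing all 5 vertices is trivially a valid decomposition of width 4. On the other hand G contains the 5-clique {a, b, c, d, e}. A clique must lie in a single bag of any decomposition, so no decomposition can have width below 4. The upper and lower bounds meet at 4, so that is the treewidth.

Treewidth 4.
One such decomposition:
Bags: B1 = {a, b, c, d, e}
Tree: (single bag)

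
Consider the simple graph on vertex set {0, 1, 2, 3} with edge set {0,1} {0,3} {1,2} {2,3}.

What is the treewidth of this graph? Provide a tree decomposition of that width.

Treewidth 2.
Bags: B1 = {0, 1, 2}  B2 = {0, 2, 3}
Tree: B1–B2

Every bag has size at most 3, so the width is 3 − 1 = 2 and tw(G) ≤ 2. Since 2–1–0–3–2 is a cycle in G, G is not acyclic. Forests are exactly the graphs of treewidth ≤ 1, so tw(G) ≥ 2. The upper and lower bounds meet at 2, so that is the treewidth.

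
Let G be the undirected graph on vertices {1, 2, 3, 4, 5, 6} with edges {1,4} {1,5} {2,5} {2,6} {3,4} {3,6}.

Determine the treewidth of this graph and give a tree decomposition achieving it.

Each bag holds 3 vertices, so the decomposition has width 2, which upper-bounds the treewidth. The edges 5–1–4–3–6–2–5 form a cycle, so G is not a tree and its treewidth is at least 2. The upper and lower bounds meet at 2, so that is the treewidth.

Treewidth 2.
One optimal decomposition is:
Bags: B1 = {1, 4, 5}  B2 = {3, 4, 5}  B3 = {3, 5, 6}  B4 = {2, 5, 6}
Tree: B1–B2, B2–B3, B3–B4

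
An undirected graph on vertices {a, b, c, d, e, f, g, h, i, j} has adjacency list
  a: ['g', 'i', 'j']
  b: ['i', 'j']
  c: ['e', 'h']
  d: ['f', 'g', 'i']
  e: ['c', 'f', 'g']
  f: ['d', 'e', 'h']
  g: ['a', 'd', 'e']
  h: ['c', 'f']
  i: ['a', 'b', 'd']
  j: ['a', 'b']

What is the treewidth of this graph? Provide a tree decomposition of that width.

Every bag has size at most 3, so the width is 3 − 1 = 2 and tw(G) ≤ 2. For the lower bound, G contains the cycle j–b–i–a–j, so G is not a forest; only forests have treewidth ≤ 1, hence tw(G) ≥ 2. Hence tw(G) = 2 exactly.

Treewidth 2.
One optimal decomposition is:
Bags: B1 = {a, b, j}  B2 = {a, b, i}  B3 = {a, g, i}  B4 = {d, g, i}  B5 = {d, e, g}  B6 = {d, e, f}  B7 = {c, e, f}  B8 = {c, f, h}
Tree: B1–B2, B2–B3, B3–B4, B4–B5, B5–B6, B6–B7, B7–B8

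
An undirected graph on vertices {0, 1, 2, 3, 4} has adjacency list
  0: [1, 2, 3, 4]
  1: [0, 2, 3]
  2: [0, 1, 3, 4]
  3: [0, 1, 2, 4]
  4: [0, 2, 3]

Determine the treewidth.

A width-3 tree decomposition is:
Bags: B1 = {0, 2, 3, 4}  B2 = {0, 1, 2, 3}
Tree: B1–B2
Each bag holds 4 vertices, so the decomposition has width 3, which upper-bounds the treewidth. Conversely, {0, 1, 2, 3} is a clique of size 4, and the vertices of any clique must share a bag in every tree decomposition; so some bag has ≥ 4 vertices and tw(G) ≥ 3. Therefore the treewidth is 3.

3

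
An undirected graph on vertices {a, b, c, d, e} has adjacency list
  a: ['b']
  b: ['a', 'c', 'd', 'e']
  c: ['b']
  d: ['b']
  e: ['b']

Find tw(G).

A width-1 tree decomposition is:
Bags: B1 = {a, b}  B2 = {b, d}  B3 = {b, e}  B4 = {b, c}
Tree: B1–B2, B2–B3, B1–B4
The largest bag has 2 vertices, giving width 1; this decomposition certifies tw(G) ≤ 1. G has an edge, so its treewidth is at least 1. The upper and lower bounds meet at 1, so that is the treewidth.

1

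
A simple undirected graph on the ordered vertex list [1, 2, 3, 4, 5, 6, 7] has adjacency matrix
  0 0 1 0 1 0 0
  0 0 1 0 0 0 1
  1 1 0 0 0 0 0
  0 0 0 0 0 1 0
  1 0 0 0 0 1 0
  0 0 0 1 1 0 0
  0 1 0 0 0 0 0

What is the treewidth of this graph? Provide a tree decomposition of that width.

The largest bag has 2 vertices, giving width 1; this decomposition certifies tw(G) ≤ 1. Any graph with an edge has treewidth ≥ 1, and G has the edge 7–2. The upper and lower bounds meet at 1, so that is the treewidth.

Treewidth 1.
One such decomposition:
Bags: B1 = {2, 7}  B2 = {2, 3}  B3 = {1, 3}  B4 = {1, 5}  B5 = {5, 6}  B6 = {4, 6}
Tree: B1–B2, B2–B3, B3–B4, B4–B5, B5–B6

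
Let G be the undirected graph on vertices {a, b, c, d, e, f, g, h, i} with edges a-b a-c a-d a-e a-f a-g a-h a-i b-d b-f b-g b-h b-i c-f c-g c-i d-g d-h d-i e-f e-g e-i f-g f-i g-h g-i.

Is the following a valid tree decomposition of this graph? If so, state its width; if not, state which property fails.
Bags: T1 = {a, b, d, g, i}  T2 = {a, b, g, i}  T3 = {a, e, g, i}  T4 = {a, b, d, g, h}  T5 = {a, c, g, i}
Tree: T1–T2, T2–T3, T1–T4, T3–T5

No — vertex f appears in no bag.

A tree decomposition must satisfy three properties: every vertex lies in some bag; for every edge, both endpoints lie together in some bag; and for every vertex, the bags containing it form a connected subtree. Here vertex f appears in no bag, so the decomposition is invalid.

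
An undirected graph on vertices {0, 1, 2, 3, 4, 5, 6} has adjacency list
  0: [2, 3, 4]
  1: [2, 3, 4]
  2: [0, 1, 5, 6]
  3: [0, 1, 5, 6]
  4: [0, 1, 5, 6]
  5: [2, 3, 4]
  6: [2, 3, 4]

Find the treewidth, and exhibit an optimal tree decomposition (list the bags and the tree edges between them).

The largest bag has 4 vertices, giving width 3; this decomposition certifies tw(G) ≤ 3. For the lower bound: the 4 vertex sets {4,6}, {2,5}, {3}, {1} are disjoint, each induces a connected subgraph, and every pair is joined by at least one edge of G. Contracting each set to a single vertex therefore yields K_{4} as a minor, and since treewidth is minor-monotone, tw(G) ≥ tw(K_{4}) = 3. Therefore the treewidth is 3.

Treewidth 3.
Bags: B1 = {2, 3, 4, 6}  B2 = {2, 3, 4, 5}  B3 = {1, 2, 3, 4}  B4 = {0, 2, 3, 4}
Tree: B1–B2, B2–B3, B3–B4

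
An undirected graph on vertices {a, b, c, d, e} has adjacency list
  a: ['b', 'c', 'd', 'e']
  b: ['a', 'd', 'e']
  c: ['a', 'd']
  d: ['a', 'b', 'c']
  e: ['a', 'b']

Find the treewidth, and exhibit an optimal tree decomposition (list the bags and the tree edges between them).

Treewidth 2.
Bags: B1 = {a, b, e}  B2 = {a, b, d}  B3 = {a, c, d}
Tree: B1–B2, B2–B3

Each bag holds 3 vertices, so the decomposition has width 2, which upper-bounds the treewidth. On the other hand G contains the 3-clique {a, c, d}. A clique must lie in a single bag of any decomposition, so no decomposition can have width below 2. The upper and lower bounds meet at 2, so that is the treewidth.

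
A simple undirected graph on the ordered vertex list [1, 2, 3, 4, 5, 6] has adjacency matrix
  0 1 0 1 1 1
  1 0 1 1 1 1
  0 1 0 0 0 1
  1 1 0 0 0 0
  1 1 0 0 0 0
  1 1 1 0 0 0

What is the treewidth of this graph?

2

A width-2 tree decomposition is:
Bags: B1 = {1, 2, 6}  B2 = {2, 3, 6}  B3 = {1, 2, 4}  B4 = {1, 2, 5}
Tree: B1–B2, B1–B3, B1–B4
The largest bag has 3 vertices, giving width 2; this decomposition certifies tw(G) ≤ 2. Conversely, {1, 2, 4} is a clique of size 3, and the vertices of any clique must share a bag in every tree decomposition; so some bag has ≥ 3 vertices and tw(G) ≥ 2. The upper and lower bounds meet at 2, so that is the treewidth.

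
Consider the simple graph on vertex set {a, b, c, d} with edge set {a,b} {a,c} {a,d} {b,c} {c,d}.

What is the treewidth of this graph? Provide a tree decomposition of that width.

Treewidth 2.
Bags: B1 = {a, b, c}  B2 = {a, c, d}
Tree: B1–B2

Every bag has size at most 3, so the width is 3 − 1 = 2 and tw(G) ≤ 2. On the other hand G contains the 3-clique {a, c, d}. A clique must lie in a single bag of any decomposition, so no decomposition can have width below 2. Therefore the treewidth is 2.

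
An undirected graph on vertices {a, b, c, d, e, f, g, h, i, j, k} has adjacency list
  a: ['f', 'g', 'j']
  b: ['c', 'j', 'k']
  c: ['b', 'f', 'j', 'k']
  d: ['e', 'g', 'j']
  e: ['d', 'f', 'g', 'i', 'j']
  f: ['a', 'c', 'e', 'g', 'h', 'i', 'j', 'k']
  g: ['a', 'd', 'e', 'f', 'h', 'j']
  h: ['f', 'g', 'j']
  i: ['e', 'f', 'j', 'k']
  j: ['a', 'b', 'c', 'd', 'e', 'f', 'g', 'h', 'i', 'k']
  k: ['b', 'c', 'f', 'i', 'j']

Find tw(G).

A width-3 tree decomposition is:
Bags: B1 = {e, f, i, j}  B2 = {f, i, j, k}  B3 = {c, f, j, k}  B4 = {b, c, j, k}  B5 = {e, f, g, j}  B6 = {a, f, g, j}  B7 = {f, g, h, j}  B8 = {d, e, g, j}
Tree: B1–B2, B2–B3, B3–B4, B1–B5, B5–B6, B6–B7, B5–B8
Each bag holds 4 vertices, so the decomposition has width 3, which upper-bounds the treewidth. On the other hand G contains the 4-clique {d, e, g, j}. A clique must lie in a single bag of any decomposition, so no decomposition can have width below 3. The upper and lower bounds meet at 3, so that is the treewidth.

3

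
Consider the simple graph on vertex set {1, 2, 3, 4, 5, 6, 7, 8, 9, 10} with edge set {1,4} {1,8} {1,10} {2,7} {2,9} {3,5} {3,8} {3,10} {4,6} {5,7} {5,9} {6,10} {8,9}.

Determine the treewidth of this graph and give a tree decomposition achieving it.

Treewidth 2.
One optimal decomposition is:
Bags: B1 = {2, 5, 7}  B2 = {2, 5, 9}  B3 = {3, 5, 9}  B4 = {3, 8, 9}  B5 = {3, 8, 10}  B6 = {1, 8, 10}  B7 = {1, 6, 10}  B8 = {1, 4, 6}
Tree: B1–B2, B2–B3, B3–B4, B4–B5, B5–B6, B6–B7, B7–B8

Every bag has size at most 3, so the width is 3 − 1 = 2 and tw(G) ≤ 2. The edges 7–2–9–5–7 form a cycle, so G is not a tree and its treewidth is at least 2. Combining the bounds, tw(G) = 2.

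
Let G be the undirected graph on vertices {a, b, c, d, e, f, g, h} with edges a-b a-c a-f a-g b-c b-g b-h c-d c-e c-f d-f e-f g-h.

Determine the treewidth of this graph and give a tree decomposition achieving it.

Treewidth 2.
One such decomposition:
Bags: B1 = {a, b, g}  B2 = {b, g, h}  B3 = {a, b, c}  B4 = {a, c, f}  B5 = {c, e, f}  B6 = {c, d, f}
Tree: B1–B2, B1–B3, B3–B4, B4–B5, B5–B6

Each bag holds 3 vertices, so the decomposition has width 2, which upper-bounds the treewidth. On the other hand G contains the 3-clique {b, g, h}. A clique must lie in a single bag of any decomposition, so no decomposition can have width below 2. The upper and lower bounds meet at 2, so that is the treewidth.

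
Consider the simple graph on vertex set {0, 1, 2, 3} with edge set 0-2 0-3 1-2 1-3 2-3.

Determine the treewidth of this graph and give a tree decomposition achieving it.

Each bag holds 3 vertices, so the decomposition has width 2, which upper-bounds the treewidth. On the other hand G contains the 3-clique {0, 2, 3}. A clique must lie in a single bag of any decomposition, so no decomposition can have width below 2. Hence tw(G) = 2 exactly.

Treewidth 2.
Bags: B1 = {0, 2, 3}  B2 = {1, 2, 3}
Tree: B1–B2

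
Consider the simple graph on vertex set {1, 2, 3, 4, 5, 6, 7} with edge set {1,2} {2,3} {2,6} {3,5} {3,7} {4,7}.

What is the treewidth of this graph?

A width-1 tree decomposition is:
Bags: B1 = {3, 7}  B2 = {3, 5}  B3 = {2, 3}  B4 = {2, 6}  B5 = {1, 2}  B6 = {4, 7}
Tree: B1–B2, B2–B3, B3–B4, B3–B5, B1–B6
Each bag holds 2 vertices, so the decomposition has width 1, which upper-bounds the treewidth. G has an edge, so its treewidth is at least 1. Hence tw(G) = 1 exactly.

1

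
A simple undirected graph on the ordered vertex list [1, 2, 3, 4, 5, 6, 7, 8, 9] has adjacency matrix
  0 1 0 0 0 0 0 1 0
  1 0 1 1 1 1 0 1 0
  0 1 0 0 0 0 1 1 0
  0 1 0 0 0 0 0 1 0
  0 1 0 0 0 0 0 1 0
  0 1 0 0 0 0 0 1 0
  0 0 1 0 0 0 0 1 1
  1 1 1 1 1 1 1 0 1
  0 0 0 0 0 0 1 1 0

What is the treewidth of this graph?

A width-2 tree decomposition is:
Bags: B1 = {2, 6, 8}  B2 = {2, 4, 8}  B3 = {2, 5, 8}  B4 = {1, 2, 8}  B5 = {2, 3, 8}  B6 = {3, 7, 8}  B7 = {7, 8, 9}
Tree: B1–B2, B1–B3, B1–B4, B2–B5, B5–B6, B6–B7
Every bag has size at most 3, so the width is 3 − 1 = 2 and tw(G) ≤ 2. For the lower bound, the 3 vertices {7, 8, 9} are pairwise adjacent, and any tree decomposition puts a clique entirely inside one bag — forcing width ≥ 2. Combining the bounds, tw(G) = 2.

2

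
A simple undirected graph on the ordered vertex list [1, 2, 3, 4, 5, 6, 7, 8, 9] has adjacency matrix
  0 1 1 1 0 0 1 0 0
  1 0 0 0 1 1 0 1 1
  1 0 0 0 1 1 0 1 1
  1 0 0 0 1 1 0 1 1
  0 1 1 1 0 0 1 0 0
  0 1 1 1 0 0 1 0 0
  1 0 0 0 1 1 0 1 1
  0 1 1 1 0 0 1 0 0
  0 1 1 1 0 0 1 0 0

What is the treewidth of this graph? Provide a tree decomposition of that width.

Each bag holds 5 vertices, so the decomposition has width 4, which upper-bounds the treewidth. For the lower bound: the 5 vertex sets {2,5}, {3,9}, {4,6}, {7}, {8} are disjoint, each induces a connected subgraph, and every pair is joined by at least one edge of G. Contracting each set to a single vertex therefore yields K_{5} as a minor, and since treewidth is minor-monotone, tw(G) ≥ tw(K_{5}) = 4. Combining the bounds, tw(G) = 4.

Treewidth 4.
One such decomposition:
Bags: B1 = {2, 3, 4, 5, 7}  B2 = {2, 3, 4, 7, 9}  B3 = {2, 3, 4, 6, 7}  B4 = {2, 3, 4, 7, 8}  B5 = {1, 2, 3, 4, 7}
Tree: B1–B2, B2–B3, B3–B4, B4–B5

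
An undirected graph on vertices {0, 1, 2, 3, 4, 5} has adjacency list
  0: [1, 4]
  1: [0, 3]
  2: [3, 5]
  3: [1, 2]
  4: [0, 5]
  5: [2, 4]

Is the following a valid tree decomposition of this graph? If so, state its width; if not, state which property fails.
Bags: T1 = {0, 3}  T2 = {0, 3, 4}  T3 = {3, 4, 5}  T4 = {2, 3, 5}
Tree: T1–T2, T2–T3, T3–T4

A tree decomposition must satisfy three properties: every vertex lies in some bag; for every edge, both endpoints lie together in some bag; and for every vertex, the bags containing it form a connected subtree. Here vertex 1 appears in no bag, so the decomposition is invalid.

No — vertex 1 appears in no bag.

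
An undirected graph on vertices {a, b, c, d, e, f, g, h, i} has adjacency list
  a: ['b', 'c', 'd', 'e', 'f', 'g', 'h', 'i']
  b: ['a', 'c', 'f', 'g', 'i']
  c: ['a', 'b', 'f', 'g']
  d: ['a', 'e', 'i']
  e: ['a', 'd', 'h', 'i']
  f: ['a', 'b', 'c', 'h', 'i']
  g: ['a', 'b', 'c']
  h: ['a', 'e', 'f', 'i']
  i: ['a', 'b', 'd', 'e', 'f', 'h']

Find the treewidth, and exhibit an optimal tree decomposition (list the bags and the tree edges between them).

The largest bag has 4 vertices, giving width 3; this decomposition certifies tw(G) ≤ 3. On the other hand G contains the 4-clique {a, b, c, g}. A clique must lie in a single bag of any decomposition, so no decomposition can have width below 3. Therefore the treewidth is 3.

Treewidth 3.
One such decomposition:
Bags: B1 = {a, b, f, i}  B2 = {a, f, h, i}  B3 = {a, b, c, f}  B4 = {a, e, h, i}  B5 = {a, b, c, g}  B6 = {a, d, e, i}
Tree: B1–B2, B1–B3, B2–B4, B3–B5, B4–B6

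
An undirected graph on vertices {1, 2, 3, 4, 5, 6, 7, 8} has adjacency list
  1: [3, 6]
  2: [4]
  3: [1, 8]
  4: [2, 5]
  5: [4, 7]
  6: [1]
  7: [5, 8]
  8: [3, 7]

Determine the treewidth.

1

A width-1 tree decomposition is:
Bags: B1 = {2, 4}  B2 = {4, 5}  B3 = {5, 7}  B4 = {7, 8}  B5 = {3, 8}  B6 = {1, 3}  B7 = {1, 6}
Tree: B1–B2, B2–B3, B3–B4, B4–B5, B5–B6, B6–B7
Every bag has size at most 2, so the width is 2 − 1 = 1 and tw(G) ≤ 1. Since G has at least one edge (e.g. 2–4), it is not an edgeless graph, so tw(G) ≥ 1. Hence tw(G) = 1 exactly.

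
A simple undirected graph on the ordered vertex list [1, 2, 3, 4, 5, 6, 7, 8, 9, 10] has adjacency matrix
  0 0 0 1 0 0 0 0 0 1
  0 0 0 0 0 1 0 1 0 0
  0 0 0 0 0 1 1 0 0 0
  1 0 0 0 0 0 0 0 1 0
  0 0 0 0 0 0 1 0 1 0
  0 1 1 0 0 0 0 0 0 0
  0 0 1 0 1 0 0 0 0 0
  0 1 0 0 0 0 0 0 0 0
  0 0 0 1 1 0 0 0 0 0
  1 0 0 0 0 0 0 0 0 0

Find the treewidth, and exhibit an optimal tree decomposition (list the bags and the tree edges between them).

Treewidth 1.
Bags: B1 = {1, 10}  B2 = {1, 4}  B3 = {4, 9}  B4 = {5, 9}  B5 = {5, 7}  B6 = {3, 7}  B7 = {3, 6}  B8 = {2, 6}  B9 = {2, 8}
Tree: B1–B2, B2–B3, B3–B4, B4–B5, B5–B6, B6–B7, B7–B8, B8–B9

The largest bag has 2 vertices, giving width 1; this decomposition certifies tw(G) ≤ 1. G has an edge, so its treewidth is at least 1. The upper and lower bounds meet at 1, so that is the treewidth.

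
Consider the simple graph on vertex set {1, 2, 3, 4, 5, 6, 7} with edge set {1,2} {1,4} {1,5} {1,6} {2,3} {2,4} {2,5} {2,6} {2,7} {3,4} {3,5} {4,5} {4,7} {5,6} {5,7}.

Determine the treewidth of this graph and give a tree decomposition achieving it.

Each bag holds 4 vertices, so the decomposition has width 3, which upper-bounds the treewidth. Conversely, {1, 2, 4, 5} is a clique of size 4, and the vertices of any clique must share a bag in every tree decomposition; so some bag has ≥ 4 vertices and tw(G) ≥ 3. Therefore the treewidth is 3.

Treewidth 3.
One optimal decomposition is:
Bags: B1 = {2, 4, 5, 7}  B2 = {2, 3, 4, 5}  B3 = {1, 2, 4, 5}  B4 = {1, 2, 5, 6}
Tree: B1–B2, B2–B3, B3–B4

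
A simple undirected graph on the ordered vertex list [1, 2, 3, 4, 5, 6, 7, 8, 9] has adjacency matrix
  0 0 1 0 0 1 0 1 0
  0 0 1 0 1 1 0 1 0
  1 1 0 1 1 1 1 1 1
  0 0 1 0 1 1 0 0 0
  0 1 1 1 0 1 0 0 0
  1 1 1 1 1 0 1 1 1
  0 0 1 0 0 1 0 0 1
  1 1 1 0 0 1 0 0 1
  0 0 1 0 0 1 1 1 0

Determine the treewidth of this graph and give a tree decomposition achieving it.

Each bag holds 4 vertices, so the decomposition has width 3, which upper-bounds the treewidth. On the other hand G contains the 4-clique {1, 3, 6, 8}. A clique must lie in a single bag of any decomposition, so no decomposition can have width below 3. The upper and lower bounds meet at 3, so that is the treewidth.

Treewidth 3.
Bags: B1 = {3, 6, 7, 9}  B2 = {3, 6, 8, 9}  B3 = {2, 3, 6, 8}  B4 = {1, 3, 6, 8}  B5 = {2, 3, 5, 6}  B6 = {3, 4, 5, 6}
Tree: B1–B2, B2–B3, B3–B4, B3–B5, B5–B6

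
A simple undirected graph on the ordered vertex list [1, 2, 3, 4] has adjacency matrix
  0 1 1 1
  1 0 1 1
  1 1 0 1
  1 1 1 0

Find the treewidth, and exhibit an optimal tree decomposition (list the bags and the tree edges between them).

Treewidth 3.
Bags: B1 = {1, 2, 3, 4}
Tree: (single bag)

A single bag containing all 4 vertices is trivially a valid decomposition of width 3. On the other hand G contains the 4-clique {1, 2, 3, 4}. A clique must lie in a single bag of any decomposition, so no decomposition can have width below 3. The upper and lower bounds meet at 3, so that is the treewidth.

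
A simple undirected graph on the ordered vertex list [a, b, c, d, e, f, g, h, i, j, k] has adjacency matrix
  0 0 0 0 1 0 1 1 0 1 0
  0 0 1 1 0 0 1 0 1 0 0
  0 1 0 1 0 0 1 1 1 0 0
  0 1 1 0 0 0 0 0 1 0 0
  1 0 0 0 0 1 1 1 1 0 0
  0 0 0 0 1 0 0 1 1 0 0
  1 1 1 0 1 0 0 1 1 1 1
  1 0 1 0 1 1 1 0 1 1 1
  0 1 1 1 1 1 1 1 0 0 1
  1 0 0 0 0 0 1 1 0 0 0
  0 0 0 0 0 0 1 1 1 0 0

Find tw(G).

3

A width-3 tree decomposition is:
Bags: B1 = {e, g, h, i}  B2 = {g, h, i, k}  B3 = {e, f, h, i}  B4 = {c, g, h, i}  B5 = {b, c, g, i}  B6 = {a, e, g, h}  B7 = {b, c, d, i}  B8 = {a, g, h, j}
Tree: B1–B2, B1–B3, B2–B4, B4–B5, B1–B6, B5–B7, B6–B8
Every bag has size at most 4, so the width is 4 − 1 = 3 and tw(G) ≤ 3. For the lower bound, the 4 vertices {b, c, d, i} are pairwise adjacent, and any tree decomposition puts a clique entirely inside one bag — forcing width ≥ 3. Combining the bounds, tw(G) = 3.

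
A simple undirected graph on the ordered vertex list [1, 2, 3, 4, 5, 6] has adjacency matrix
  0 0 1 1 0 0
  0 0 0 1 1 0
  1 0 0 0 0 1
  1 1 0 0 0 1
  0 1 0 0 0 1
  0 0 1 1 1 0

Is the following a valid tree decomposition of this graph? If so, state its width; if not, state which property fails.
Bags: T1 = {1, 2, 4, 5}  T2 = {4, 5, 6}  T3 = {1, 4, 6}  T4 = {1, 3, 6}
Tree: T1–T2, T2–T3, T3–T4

A tree decomposition must satisfy three properties: every vertex lies in some bag; for every edge, both endpoints lie together in some bag; and for every vertex, the bags containing it form a connected subtree. Here bags containing vertex 1 are not connected in the tree, so the decomposition is invalid.

No — bags containing vertex 1 are not connected in the tree.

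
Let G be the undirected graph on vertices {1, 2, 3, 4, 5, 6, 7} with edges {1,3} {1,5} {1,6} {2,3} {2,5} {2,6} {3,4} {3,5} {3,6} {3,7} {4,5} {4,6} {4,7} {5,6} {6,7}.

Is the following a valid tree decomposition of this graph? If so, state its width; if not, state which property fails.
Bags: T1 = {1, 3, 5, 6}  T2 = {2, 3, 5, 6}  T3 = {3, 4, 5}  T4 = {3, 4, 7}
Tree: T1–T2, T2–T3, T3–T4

No — edge (6,4) lies in no bag.

A tree decomposition must satisfy three properties: every vertex lies in some bag; for every edge, both endpoints lie together in some bag; and for every vertex, the bags containing it form a connected subtree. Here edge (6,4) lies in no bag, so the decomposition is invalid.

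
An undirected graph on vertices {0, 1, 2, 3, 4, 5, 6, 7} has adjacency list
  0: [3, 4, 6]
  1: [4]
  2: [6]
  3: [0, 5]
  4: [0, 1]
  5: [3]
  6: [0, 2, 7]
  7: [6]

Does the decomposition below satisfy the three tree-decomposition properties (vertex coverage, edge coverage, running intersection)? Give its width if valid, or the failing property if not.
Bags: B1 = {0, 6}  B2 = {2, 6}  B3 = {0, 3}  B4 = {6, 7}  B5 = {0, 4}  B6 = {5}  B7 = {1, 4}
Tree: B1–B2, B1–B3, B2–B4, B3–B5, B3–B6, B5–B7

No — edge (3,5) lies in no bag.

A tree decomposition must satisfy three properties: every vertex lies in some bag; for every edge, both endpoints lie together in some bag; and for every vertex, the bags containing it form a connected subtree. Here edge (3,5) lies in no bag, so the decomposition is invalid.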